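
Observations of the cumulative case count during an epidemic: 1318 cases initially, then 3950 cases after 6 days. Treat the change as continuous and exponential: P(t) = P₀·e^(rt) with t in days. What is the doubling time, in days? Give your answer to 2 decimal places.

r = ln(3950/1318) / 6 = ln(2.99697) / 6 ≈ 0.182933 per day
doubling time = ln 2 / |r| = 0.69315 / 0.182933

doubling time ≈ 3.79 days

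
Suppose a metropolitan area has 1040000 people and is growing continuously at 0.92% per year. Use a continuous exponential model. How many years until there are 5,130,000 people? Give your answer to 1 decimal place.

t ≈ 173.5 years

5130000 = 1040000 · e^(0.0092·t)
t = ln(5130000/1040000) / 0.0092 = ln(4.93269) / 0.0092 = 1.59588 / 0.0092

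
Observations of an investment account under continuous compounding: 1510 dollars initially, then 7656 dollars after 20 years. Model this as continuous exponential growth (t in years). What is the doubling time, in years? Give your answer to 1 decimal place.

r = ln(7656/1510) / 20 = ln(5.0702) / 20 ≈ 0.081169 per year
doubling time = ln 2 / |r| = 0.69315 / 0.081169

doubling time ≈ 8.5 years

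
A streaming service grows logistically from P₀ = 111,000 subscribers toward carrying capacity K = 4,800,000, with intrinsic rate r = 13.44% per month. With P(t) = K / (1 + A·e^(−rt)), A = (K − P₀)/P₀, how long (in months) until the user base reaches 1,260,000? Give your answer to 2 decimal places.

A = (4800000 − 111000)/111000 = 42.24324
1260000 = 4800000/(1 + 42.24324·e^(−0.1344t)) → 1 + 42.24324·e^(−0.1344t) = 3.80952
e^(−0.1344t) = 0.066508 → t = ln(15.03573)/0.1344 = 2.71043/0.1344

t ≈ 20.17 months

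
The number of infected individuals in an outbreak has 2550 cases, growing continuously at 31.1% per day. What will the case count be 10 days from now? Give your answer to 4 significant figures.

P(10) = 2550 · e^(0.311·10) = 2550 · e^(3.11)
= 2550 · 22.42104 ≈ 57173.66

≈ 57,170 cases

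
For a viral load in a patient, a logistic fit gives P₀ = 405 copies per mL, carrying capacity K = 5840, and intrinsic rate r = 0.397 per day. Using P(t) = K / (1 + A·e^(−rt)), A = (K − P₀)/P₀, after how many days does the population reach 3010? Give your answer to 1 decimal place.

A = (5840 − 405)/405 = 13.41975
3010 = 5840/(1 + 13.41975·e^(−0.397t)) → 1 + 13.41975·e^(−0.397t) = 1.9402
e^(−0.397t) = 0.070061 → t = ln(14.27331)/0.397 = 2.65839/0.397

t ≈ 6.7 days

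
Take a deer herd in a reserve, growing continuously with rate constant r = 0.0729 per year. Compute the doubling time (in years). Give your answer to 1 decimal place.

doubling time ≈ 9.5 years

doubling time = ln(2) / |r| = 0.69315 / 0.0729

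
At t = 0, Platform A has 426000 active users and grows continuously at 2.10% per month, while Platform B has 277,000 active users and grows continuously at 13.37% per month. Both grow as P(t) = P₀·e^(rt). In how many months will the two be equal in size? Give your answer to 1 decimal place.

426000·e^(0.021t) = 277000·e^(0.1337t)
426000/277000 = e^((0.1337 − 0.021)t) → ln(1.53791) = 0.1127·t
t = 0.43042 / 0.1127

t ≈ 3.8 months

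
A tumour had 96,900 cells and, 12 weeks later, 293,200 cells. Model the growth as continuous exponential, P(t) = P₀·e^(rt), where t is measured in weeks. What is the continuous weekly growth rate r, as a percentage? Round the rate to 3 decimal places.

r ≈ 9.226% per week

293200 = 96900 · e^(r·12)
e^(12r) = 293200/96900 = 3.0258
r = ln(3.0258) / 12 = 1.10718 / 12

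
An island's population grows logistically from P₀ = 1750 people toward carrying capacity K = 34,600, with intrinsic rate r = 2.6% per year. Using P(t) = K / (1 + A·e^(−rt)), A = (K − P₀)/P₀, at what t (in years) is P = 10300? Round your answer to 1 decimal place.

t ≈ 79.8 years

A = (34600 − 1750)/1750 = 18.77143
10300 = 34600/(1 + 18.77143·e^(−0.026t)) → 1 + 18.77143·e^(−0.026t) = 3.35922
e^(−0.026t) = 0.125682 → t = ln(7.95661)/0.026 = 2.074/0.026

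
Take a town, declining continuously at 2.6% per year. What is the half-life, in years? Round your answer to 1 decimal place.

half-life = ln(2) / |r| = 0.69315 / 0.026

half-life ≈ 26.7 years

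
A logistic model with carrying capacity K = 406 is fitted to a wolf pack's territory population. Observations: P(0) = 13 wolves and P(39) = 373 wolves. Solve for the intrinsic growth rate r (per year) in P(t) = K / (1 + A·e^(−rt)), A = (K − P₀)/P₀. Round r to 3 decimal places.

A = (406 − 13)/13 = 30.23077
373 = 406/(1 + 30.23077·e^(−r·39)) → e^(−39r) = (1.08847 − 1)/30.23077 = 0.002927
r = −ln(0.002927)/39 = 5.83393/39

r ≈ 0.150 per year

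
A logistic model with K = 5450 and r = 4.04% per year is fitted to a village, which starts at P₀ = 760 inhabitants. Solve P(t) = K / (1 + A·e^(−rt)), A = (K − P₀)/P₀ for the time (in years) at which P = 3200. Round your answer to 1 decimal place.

A = (5450 − 760)/760 = 6.17105
3200 = 5450/(1 + 6.17105·e^(−0.0404t)) → 1 + 6.17105·e^(−0.0404t) = 1.70312
e^(−0.0404t) = 0.113939 → t = ln(8.77661)/0.0404 = 2.17209/0.0404

t ≈ 53.8 years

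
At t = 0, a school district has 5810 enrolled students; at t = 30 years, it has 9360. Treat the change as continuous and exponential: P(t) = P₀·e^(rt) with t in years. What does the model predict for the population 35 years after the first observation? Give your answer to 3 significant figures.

≈ 10,100 enrolled students

r = ln(9360/5810) / 30 ≈ 0.015895 per year
P(35) = 5810 · e^(0.015895·35) = 5810 · 1.74428 ≈ 10134.27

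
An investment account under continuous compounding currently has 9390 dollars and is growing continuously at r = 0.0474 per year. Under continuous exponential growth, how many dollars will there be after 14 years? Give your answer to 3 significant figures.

≈ 18,200 dollars

P(14) = 9390 · e^(0.0474·14) = 9390 · e^(0.6636)
= 9390 · 1.94177 ≈ 18233.22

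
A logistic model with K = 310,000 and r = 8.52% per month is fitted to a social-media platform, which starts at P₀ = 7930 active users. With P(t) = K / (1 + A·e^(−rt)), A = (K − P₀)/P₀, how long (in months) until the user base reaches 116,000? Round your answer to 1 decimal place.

A = (310000 − 7930)/7930 = 38.09206
116000 = 310000/(1 + 38.09206·e^(−0.0852t)) → 1 + 38.09206·e^(−0.0852t) = 2.67241
e^(−0.0852t) = 0.043905 → t = ln(22.77669)/0.0852 = 3.12574/0.0852

t ≈ 36.7 months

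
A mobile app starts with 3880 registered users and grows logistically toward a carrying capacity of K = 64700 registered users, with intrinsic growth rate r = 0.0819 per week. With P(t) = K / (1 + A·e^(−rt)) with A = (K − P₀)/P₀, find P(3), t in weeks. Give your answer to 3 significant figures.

≈ 4,880 registered users

A = (64700 − 3880)/3880 = 15.67526
P(3) = 64700 / (1 + 15.67526·e^(−0.0819·3)) = 64700 / (1 + 15.67526·0.782157)
= 64700 / 13.26051 ≈ 4879.15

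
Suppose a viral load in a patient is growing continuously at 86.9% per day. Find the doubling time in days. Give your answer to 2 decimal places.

doubling time ≈ 0.80 days

doubling time = ln(2) / |r| = 0.69315 / 0.869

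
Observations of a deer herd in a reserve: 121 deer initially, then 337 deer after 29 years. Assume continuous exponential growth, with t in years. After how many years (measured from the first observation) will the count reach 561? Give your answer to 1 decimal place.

t ≈ 43.4 years

r = ln(337/121) / 29 ≈ 0.03532 per year
t = ln(561/121) / r = 1.53393 / 0.03532 ≈ 43.429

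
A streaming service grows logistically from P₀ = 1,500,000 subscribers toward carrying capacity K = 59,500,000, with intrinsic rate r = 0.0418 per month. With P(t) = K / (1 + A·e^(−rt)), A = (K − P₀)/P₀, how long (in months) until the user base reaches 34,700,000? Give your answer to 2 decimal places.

t ≈ 95.48 months

A = (59500000 − 1500000)/1500000 = 38.66667
34700000 = 59500000/(1 + 38.66667·e^(−0.0418t)) → 1 + 38.66667·e^(−0.0418t) = 1.7147
e^(−0.0418t) = 0.018484 → t = ln(54.10215)/0.0418 = 3.99087/0.0418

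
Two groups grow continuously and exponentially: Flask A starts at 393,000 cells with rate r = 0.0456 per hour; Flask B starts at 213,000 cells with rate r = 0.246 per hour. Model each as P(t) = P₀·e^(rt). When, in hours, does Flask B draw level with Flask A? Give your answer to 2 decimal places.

t ≈ 3.06 hours

393000·e^(0.0456t) = 213000·e^(0.246t)
393000/213000 = e^((0.246 − 0.0456)t) → ln(1.84507) = 0.2004·t
t = 0.61252 / 0.2004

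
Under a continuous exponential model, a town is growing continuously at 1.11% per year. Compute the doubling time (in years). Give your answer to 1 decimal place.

doubling time = ln(2) / |r| = 0.69315 / 0.0111

doubling time ≈ 62.4 years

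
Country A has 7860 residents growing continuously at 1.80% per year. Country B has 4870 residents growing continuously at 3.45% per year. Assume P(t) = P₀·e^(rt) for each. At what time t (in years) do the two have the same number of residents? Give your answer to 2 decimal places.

7860·e^(0.018t) = 4870·e^(0.0345t)
7860/4870 = e^((0.0345 − 0.018)t) → ln(1.61396) = 0.0165·t
t = 0.47869 / 0.0165

t ≈ 29.01 years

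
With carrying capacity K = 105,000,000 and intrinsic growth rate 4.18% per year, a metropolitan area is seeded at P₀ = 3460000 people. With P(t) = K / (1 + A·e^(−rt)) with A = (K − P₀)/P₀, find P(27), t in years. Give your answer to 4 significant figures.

A = (105000000 − 3460000)/3460000 = 29.34682
P(27) = 105000000 / (1 + 29.34682·e^(−0.0418·27)) = 105000000 / (1 + 29.34682·0.323486)
= 105000000 / 10.49328 ≈ 10006403.73

≈ 10,010,000 people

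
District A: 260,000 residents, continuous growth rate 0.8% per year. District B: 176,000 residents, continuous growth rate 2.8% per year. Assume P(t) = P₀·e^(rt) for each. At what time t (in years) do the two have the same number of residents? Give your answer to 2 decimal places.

260000·e^(0.008t) = 176000·e^(0.028t)
260000/176000 = e^((0.028 − 0.008)t) → ln(1.47727) = 0.02·t
t = 0.3902 / 0.02

t ≈ 19.51 years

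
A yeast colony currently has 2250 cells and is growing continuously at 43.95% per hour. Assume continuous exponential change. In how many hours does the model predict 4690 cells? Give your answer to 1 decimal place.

t ≈ 1.7 hours

4690 = 2250 · e^(0.4395·t)
t = ln(4690/2250) / 0.4395 = ln(2.08444) / 0.4395 = 0.7345 / 0.4395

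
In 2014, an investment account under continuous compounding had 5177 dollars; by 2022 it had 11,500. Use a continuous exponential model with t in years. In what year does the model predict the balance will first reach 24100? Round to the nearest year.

r = ln(11500/5177) / 8 = 0.79812/8 ≈ 0.099765 per year
t = ln(24100/5177) / r = 1.53799/0.099765 ≈ 15.42 years after 2014

year 2029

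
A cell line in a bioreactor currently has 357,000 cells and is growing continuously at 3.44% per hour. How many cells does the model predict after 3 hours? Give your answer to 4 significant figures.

P(3) = 357000 · e^(0.0344·3) = 357000 · e^(0.1032)
= 357000 · 1.10871 ≈ 395810.59

≈ 395,800 cells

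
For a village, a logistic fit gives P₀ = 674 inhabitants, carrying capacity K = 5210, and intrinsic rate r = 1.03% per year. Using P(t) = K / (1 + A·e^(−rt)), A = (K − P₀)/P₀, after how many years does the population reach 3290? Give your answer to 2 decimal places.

t ≈ 237.39 years

A = (5210 − 674)/674 = 6.72997
3290 = 5210/(1 + 6.72997·e^(−0.0103t)) → 1 + 6.72997·e^(−0.0103t) = 1.58359
e^(−0.0103t) = 0.086715 → t = ln(11.53208)/0.0103 = 2.44513/0.0103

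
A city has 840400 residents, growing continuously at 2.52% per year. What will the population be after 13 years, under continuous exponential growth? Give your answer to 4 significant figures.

≈ 1,166,000 residents

P(13) = 840400 · e^(0.0252·13) = 840400 · e^(0.3276)
= 840400 · 1.38763 ≈ 1166167.45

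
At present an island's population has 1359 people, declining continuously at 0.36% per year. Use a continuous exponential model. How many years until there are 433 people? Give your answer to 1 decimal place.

t ≈ 317.7 years

433 = 1359 · e^(-0.0036·t)
t = ln(433/1359) / -0.0036 = ln(0.31862) / -0.0036 = -1.14377 / -0.0036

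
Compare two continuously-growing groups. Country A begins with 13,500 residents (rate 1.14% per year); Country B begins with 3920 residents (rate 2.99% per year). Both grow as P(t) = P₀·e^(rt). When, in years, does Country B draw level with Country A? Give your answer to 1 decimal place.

t ≈ 66.8 years

13500·e^(0.0114t) = 3920·e^(0.0299t)
13500/3920 = e^((0.0299 − 0.0114)t) → ln(3.44388) = 0.0185·t
t = 1.2366 / 0.0185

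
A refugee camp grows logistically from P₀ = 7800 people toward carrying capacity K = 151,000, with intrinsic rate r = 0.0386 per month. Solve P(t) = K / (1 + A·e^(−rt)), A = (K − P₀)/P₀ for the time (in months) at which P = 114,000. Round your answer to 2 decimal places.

t ≈ 104.54 months

A = (151000 − 7800)/7800 = 18.35897
114000 = 151000/(1 + 18.35897·e^(−0.0386t)) → 1 + 18.35897·e^(−0.0386t) = 1.32456
e^(−0.0386t) = 0.017679 → t = ln(56.56549)/0.0386 = 4.0354/0.0386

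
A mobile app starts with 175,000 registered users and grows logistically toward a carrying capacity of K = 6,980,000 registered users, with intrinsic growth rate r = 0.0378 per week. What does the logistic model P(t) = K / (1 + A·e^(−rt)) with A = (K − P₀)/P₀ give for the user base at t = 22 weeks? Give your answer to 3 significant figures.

≈ 389,000 registered users

A = (6980000 − 175000)/175000 = 38.88571
P(22) = 6980000 / (1 + 38.88571·e^(−0.0378·22)) = 6980000 / (1 + 38.88571·0.435352)
= 6980000 / 17.92898 ≈ 389313.84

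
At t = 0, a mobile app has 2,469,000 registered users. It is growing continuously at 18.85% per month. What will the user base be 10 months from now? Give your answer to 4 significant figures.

≈ 16,260,000 registered users

P(10) = 2469000 · e^(0.1885·10) = 2469000 · e^(1.885)
= 2469000 · 6.58635 ≈ 16261709.12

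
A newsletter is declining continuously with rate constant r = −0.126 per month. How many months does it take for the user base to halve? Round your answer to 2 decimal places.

half-life ≈ 5.50 months

half-life = ln(2) / |r| = 0.69315 / 0.126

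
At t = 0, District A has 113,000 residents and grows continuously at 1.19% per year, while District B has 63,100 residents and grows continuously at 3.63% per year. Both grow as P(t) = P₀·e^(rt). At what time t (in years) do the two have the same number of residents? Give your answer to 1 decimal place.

t ≈ 23.9 years

113000·e^(0.0119t) = 63100·e^(0.0363t)
113000/63100 = e^((0.0363 − 0.0119)t) → ln(1.79081) = 0.0244·t
t = 0.58267 / 0.0244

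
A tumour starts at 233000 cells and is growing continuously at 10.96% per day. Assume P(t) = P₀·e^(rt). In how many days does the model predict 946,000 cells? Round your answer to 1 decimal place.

946000 = 233000 · e^(0.1096·t)
t = ln(946000/233000) / 0.1096 = ln(4.06009) / 0.1096 = 1.4012 / 0.1096

t ≈ 12.8 days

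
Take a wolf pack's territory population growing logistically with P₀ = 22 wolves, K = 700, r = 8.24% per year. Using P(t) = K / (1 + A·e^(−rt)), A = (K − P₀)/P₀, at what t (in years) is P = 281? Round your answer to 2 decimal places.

t ≈ 36.75 years

A = (700 − 22)/22 = 30.81818
281 = 700/(1 + 30.81818·e^(−0.0824t)) → 1 + 30.81818·e^(−0.0824t) = 2.4911
e^(−0.0824t) = 0.048384 → t = ln(20.66804)/0.0824 = 3.02859/0.0824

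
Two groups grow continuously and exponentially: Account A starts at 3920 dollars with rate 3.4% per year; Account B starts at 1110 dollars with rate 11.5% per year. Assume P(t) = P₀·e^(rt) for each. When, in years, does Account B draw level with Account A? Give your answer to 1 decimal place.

3920·e^(0.034t) = 1110·e^(0.115t)
3920/1110 = e^((0.115 − 0.034)t) → ln(3.53153) = 0.081·t
t = 1.26173 / 0.081

t ≈ 15.6 years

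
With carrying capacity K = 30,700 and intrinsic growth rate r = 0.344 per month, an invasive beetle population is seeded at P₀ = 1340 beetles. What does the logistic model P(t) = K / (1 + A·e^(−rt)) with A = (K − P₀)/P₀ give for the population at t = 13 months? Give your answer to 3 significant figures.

≈ 24,600 beetles

A = (30700 − 1340)/1340 = 21.91045
P(13) = 30700 / (1 + 21.91045·e^(−0.344·13)) = 30700 / (1 + 21.91045·0.011424)
= 30700 / 1.25031 ≈ 24553.82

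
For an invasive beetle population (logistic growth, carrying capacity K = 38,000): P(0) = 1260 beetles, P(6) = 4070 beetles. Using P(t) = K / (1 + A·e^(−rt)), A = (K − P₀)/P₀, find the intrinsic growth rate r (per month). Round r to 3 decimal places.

A = (38000 − 1260)/1260 = 29.15873
4070 = 38000/(1 + 29.15873·e^(−r·6)) → e^(−6r) = (9.33661 − 1)/29.15873 = 0.285904
r = −ln(0.285904)/6 = 1.2521/6

r ≈ 0.209 per month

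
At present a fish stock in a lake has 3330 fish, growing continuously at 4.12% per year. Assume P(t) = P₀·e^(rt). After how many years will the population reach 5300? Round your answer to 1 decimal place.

5300 = 3330 · e^(0.0412·t)
t = ln(5300/3330) / 0.0412 = ln(1.59159) / 0.0412 = 0.46473 / 0.0412

t ≈ 11.3 years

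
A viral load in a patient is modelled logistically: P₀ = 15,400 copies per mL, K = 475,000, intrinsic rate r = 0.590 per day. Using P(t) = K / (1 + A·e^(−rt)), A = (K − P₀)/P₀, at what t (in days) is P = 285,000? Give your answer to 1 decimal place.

A = (475000 − 15400)/15400 = 29.84416
285000 = 475000/(1 + 29.84416·e^(−0.59t)) → 1 + 29.84416·e^(−0.59t) = 1.66667
e^(−0.59t) = 0.022338 → t = ln(44.76623)/0.59 = 3.80145/0.59

t ≈ 6.4 days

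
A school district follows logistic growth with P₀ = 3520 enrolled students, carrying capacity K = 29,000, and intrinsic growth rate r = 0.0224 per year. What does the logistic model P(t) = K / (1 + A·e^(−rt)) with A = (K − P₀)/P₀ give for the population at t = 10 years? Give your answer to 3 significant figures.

≈ 4,270 enrolled students

A = (29000 − 3520)/3520 = 7.23864
P(10) = 29000 / (1 + 7.23864·e^(−0.0224·10)) = 29000 / (1 + 7.23864·0.799315)
= 29000 / 6.78595 ≈ 4273.53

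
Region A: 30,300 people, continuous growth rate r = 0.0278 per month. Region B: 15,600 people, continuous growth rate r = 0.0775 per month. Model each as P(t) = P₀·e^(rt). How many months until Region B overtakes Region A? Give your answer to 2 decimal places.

30300·e^(0.0278t) = 15600·e^(0.0775t)
30300/15600 = e^((0.0775 − 0.0278)t) → ln(1.94231) = 0.0497·t
t = 0.66388 / 0.0497

t ≈ 13.36 months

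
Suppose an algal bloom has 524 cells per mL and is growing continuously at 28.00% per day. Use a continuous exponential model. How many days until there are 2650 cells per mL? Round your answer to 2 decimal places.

t ≈ 5.79 days

2650 = 524 · e^(0.28·t)
t = ln(2650/524) / 0.28 = ln(5.05725) / 0.28 = 1.62082 / 0.28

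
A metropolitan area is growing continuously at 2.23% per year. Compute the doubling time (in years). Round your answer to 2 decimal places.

doubling time ≈ 31.08 years

doubling time = ln(2) / |r| = 0.69315 / 0.0223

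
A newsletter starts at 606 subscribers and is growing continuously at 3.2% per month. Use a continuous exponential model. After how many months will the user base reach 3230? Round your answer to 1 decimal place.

t ≈ 52.3 months

3230 = 606 · e^(0.032·t)
t = ln(3230/606) / 0.032 = ln(5.33003) / 0.032 = 1.67336 / 0.032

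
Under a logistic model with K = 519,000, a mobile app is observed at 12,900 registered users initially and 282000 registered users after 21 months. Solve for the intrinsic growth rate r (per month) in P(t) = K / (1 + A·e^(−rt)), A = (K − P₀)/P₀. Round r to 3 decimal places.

r ≈ 0.183 per month

A = (519000 − 12900)/12900 = 39.23256
282000 = 519000/(1 + 39.23256·e^(−r·21)) → e^(−21r) = (1.84043 − 1)/39.23256 = 0.021422
r = −ln(0.021422)/21 = 3.84335/21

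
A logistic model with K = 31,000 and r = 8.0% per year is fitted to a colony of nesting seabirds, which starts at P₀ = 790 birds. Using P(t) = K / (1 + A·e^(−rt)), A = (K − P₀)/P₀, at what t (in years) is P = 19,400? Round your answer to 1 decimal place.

t ≈ 52.0 years

A = (31000 − 790)/790 = 38.24051
19400 = 31000/(1 + 38.24051·e^(−0.08t)) → 1 + 38.24051·e^(−0.08t) = 1.59794
e^(−0.08t) = 0.015636 → t = ln(63.95395)/0.08 = 4.15816/0.08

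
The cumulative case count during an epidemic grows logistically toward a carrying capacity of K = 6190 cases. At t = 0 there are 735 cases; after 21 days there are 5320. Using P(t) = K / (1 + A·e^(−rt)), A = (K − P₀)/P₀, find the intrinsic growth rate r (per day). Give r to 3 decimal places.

A = (6190 − 735)/735 = 7.42177
5320 = 6190/(1 + 7.42177·e^(−r·21)) → e^(−21r) = (1.16353 − 1)/7.42177 = 0.022034
r = −ln(0.022034)/21 = 3.81515/21

r ≈ 0.182 per day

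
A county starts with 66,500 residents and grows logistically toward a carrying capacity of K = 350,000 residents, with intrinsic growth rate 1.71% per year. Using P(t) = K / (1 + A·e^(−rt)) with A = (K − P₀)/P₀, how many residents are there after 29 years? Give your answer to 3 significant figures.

A = (350000 − 66500)/66500 = 4.26316
P(29) = 350000 / (1 + 4.26316·e^(−0.0171·29)) = 350000 / (1 + 4.26316·0.609023)
= 350000 / 3.59636 ≈ 97320.64

≈ 97,300 residents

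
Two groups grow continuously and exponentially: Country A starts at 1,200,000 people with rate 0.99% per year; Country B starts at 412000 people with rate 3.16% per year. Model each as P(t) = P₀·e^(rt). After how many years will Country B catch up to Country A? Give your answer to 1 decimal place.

t ≈ 49.3 years

1200000·e^(0.0099t) = 412000·e^(0.0316t)
1200000/412000 = e^((0.0316 − 0.0099)t) → ln(2.91262) = 0.0217·t
t = 1.06905 / 0.0217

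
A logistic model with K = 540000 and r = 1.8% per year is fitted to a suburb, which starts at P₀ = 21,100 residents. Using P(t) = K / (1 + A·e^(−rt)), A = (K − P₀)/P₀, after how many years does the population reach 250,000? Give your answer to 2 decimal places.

t ≈ 169.67 years

A = (540000 − 21100)/21100 = 24.59242
250000 = 540000/(1 + 24.59242·e^(−0.018t)) → 1 + 24.59242·e^(−0.018t) = 2.16
e^(−0.018t) = 0.047169 → t = ln(21.20036)/0.018 = 3.05402/0.018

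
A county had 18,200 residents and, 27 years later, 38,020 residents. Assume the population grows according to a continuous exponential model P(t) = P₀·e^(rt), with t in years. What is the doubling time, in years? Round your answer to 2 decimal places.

doubling time ≈ 25.40 years

r = ln(38020/18200) / 27 = ln(2.08901) / 27 ≈ 0.027285 per year
doubling time = ln 2 / |r| = 0.69315 / 0.027285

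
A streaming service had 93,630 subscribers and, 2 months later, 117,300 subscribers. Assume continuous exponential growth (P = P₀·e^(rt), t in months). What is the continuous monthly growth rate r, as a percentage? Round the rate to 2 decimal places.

117300 = 93630 · e^(r·2)
e^(2r) = 117300/93630 = 1.2528
r = ln(1.2528) / 2 = 0.22538 / 2

r ≈ 11.27% per month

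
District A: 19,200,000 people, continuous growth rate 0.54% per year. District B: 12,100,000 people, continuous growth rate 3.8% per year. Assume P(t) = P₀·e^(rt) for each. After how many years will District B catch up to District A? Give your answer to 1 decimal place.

19200000·e^(0.0054t) = 12100000·e^(0.038t)
19200000/12100000 = e^((0.038 − 0.0054)t) → ln(1.58678) = 0.0326·t
t = 0.4617 / 0.0326

t ≈ 14.2 years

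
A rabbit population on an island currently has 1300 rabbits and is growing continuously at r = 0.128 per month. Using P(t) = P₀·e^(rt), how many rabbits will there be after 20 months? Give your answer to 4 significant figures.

≈ 16,820 rabbits

P(20) = 1300 · e^(0.128·20) = 1300 · e^(2.56)
= 1300 · 12.93582 ≈ 16816.56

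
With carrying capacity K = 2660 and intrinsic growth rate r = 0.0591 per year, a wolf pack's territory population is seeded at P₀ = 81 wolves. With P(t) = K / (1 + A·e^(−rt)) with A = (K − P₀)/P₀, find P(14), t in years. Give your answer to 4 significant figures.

≈ 178.3 wolves

A = (2660 − 81)/81 = 31.83951
P(14) = 2660 / (1 + 31.83951·e^(−0.0591·14)) = 2660 / (1 + 31.83951·0.437184)
= 2660 / 14.91974 ≈ 178.29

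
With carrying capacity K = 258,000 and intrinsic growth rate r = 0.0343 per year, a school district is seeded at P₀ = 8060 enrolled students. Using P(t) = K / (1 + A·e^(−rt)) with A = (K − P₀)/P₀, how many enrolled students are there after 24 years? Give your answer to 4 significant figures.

≈ 17,650 enrolled students

A = (258000 − 8060)/8060 = 31.00993
P(24) = 258000 / (1 + 31.00993·e^(−0.0343·24)) = 258000 / (1 + 31.00993·0.439025)
= 258000 / 14.61412 ≈ 17654.16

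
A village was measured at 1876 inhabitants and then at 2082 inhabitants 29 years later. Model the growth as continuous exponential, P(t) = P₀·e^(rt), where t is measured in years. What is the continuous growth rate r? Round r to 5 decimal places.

r ≈ 0.00359 per year

2082 = 1876 · e^(r·29)
e^(29r) = 2082/1876 = 1.10981
r = ln(1.10981) / 29 = 0.10419 / 29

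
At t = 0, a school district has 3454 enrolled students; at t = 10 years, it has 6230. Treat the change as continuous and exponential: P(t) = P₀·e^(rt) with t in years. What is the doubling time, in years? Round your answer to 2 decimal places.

doubling time ≈ 11.75 years

r = ln(6230/3454) / 10 = ln(1.80371) / 10 ≈ 0.058984 per year
doubling time = ln 2 / |r| = 0.69315 / 0.058984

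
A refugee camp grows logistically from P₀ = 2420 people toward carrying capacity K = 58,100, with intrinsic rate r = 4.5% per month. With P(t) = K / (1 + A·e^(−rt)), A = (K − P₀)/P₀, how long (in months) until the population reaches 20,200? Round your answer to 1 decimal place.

t ≈ 55.7 months

A = (58100 − 2420)/2420 = 23.00826
20200 = 58100/(1 + 23.00826·e^(−0.045t)) → 1 + 23.00826·e^(−0.045t) = 2.87624
e^(−0.045t) = 0.081546 → t = ln(12.26298)/0.045 = 2.50658/0.045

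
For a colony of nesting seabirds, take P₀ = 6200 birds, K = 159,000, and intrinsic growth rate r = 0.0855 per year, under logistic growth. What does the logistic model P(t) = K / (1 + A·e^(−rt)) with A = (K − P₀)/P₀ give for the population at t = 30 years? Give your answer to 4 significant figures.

≈ 54,910 birds

A = (159000 − 6200)/6200 = 24.64516
P(30) = 159000 / (1 + 24.64516·e^(−0.0855·30)) = 159000 / (1 + 24.64516·0.076919)
= 159000 / 2.89569 ≈ 54909.28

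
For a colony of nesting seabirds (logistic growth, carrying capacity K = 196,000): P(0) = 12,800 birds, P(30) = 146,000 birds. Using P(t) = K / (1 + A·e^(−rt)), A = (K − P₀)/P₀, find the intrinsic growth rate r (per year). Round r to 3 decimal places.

A = (196000 − 12800)/12800 = 14.3125
146000 = 196000/(1 + 14.3125·e^(−r·30)) → e^(−30r) = (1.34247 − 1)/14.3125 = 0.023928
r = −ln(0.023928)/30 = 3.73272/30

r ≈ 0.124 per year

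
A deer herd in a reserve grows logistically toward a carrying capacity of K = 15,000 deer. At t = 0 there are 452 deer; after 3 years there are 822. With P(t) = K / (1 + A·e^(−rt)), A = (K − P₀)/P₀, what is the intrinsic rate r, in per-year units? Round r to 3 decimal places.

A = (15000 − 452)/452 = 32.18584
822 = 15000/(1 + 32.18584·e^(−r·3)) → e^(−3r) = (18.24818 − 1)/32.18584 = 0.535893
r = −ln(0.535893)/3 = 0.62382/3

r ≈ 0.208 per year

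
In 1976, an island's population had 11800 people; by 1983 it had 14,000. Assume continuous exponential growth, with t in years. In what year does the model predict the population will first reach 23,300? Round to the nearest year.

r = ln(14000/11800) / 7 = 0.17096/7 ≈ 0.024423 per year
t = ln(23300/11800) / r = 0.68035/0.024423 ≈ 27.86 years after 1976

year 2004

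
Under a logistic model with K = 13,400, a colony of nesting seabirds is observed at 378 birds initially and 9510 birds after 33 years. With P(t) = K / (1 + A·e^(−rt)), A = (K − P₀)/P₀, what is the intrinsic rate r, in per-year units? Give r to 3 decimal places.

r ≈ 0.134 per year

A = (13400 − 378)/378 = 34.44974
9510 = 13400/(1 + 34.44974·e^(−r·33)) → e^(−33r) = (1.40904 − 1)/34.44974 = 0.011874
r = −ln(0.011874)/33 = 4.43344/33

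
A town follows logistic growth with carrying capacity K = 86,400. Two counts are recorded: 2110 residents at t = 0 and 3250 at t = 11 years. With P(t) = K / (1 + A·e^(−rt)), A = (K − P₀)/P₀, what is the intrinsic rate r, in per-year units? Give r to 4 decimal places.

r ≈ 0.0405 per year

A = (86400 − 2110)/2110 = 39.94787
3250 = 86400/(1 + 39.94787·e^(−r·11)) → e^(−11r) = (26.58462 − 1)/39.94787 = 0.64045
r = −ln(0.64045)/11 = 0.44558/11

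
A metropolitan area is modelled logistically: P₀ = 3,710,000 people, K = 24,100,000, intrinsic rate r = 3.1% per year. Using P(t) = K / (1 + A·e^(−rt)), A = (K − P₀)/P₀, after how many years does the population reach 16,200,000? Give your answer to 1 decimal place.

t ≈ 78.1 years

A = (24100000 − 3710000)/3710000 = 5.49596
16200000 = 24100000/(1 + 5.49596·e^(−0.031t)) → 1 + 5.49596·e^(−0.031t) = 1.48765
e^(−0.031t) = 0.08873 → t = ln(11.27019)/0.031 = 2.42216/0.031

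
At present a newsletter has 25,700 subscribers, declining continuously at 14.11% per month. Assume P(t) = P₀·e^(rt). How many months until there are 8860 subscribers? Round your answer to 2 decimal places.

t ≈ 7.55 months

8860 = 25700 · e^(-0.1411·t)
t = ln(8860/25700) / -0.1411 = ln(0.34475) / -0.1411 = -1.06494 / -0.1411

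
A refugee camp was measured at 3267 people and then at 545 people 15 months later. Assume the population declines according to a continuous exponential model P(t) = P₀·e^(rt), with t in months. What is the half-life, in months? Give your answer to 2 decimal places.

half-life ≈ 5.81 months

r = ln(545/3267) / 15 = ln(0.16682) / 15 ≈ -0.119389 per month
half-life = ln 2 / |r| = 0.69315 / 0.119389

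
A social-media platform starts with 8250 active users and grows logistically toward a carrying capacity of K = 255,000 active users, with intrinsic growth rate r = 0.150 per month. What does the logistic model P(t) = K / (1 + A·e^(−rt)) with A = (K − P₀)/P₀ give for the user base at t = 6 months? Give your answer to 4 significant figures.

≈ 19,380 active users

A = (255000 − 8250)/8250 = 29.90909
P(6) = 255000 / (1 + 29.90909·e^(−0.15·6)) = 255000 / (1 + 29.90909·0.40657)
= 255000 / 13.16013 ≈ 19376.71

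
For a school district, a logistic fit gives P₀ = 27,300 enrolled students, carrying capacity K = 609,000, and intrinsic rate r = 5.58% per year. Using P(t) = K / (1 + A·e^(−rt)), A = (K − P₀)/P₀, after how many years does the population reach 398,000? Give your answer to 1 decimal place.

A = (609000 − 27300)/27300 = 21.30769
398000 = 609000/(1 + 21.30769·e^(−0.0558t)) → 1 + 21.30769·e^(−0.0558t) = 1.53015
e^(−0.0558t) = 0.024881 → t = ln(40.19176)/0.0558 = 3.69366/0.0558

t ≈ 66.2 years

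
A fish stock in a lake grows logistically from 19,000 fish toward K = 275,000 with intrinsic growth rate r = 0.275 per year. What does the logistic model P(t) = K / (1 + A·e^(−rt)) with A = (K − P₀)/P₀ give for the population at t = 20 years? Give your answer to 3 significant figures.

A = (275000 − 19000)/19000 = 13.47368
P(20) = 275000 / (1 + 13.47368·e^(−0.275·20)) = 275000 / (1 + 13.47368·0.004087)
= 275000 / 1.05506 ≈ 260647.73

≈ 261,000 fish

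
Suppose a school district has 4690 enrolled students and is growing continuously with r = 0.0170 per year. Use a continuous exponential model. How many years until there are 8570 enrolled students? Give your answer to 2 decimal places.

t ≈ 35.46 years

8570 = 4690 · e^(0.017·t)
t = ln(8570/4690) / 0.017 = ln(1.82729) / 0.017 = 0.60284 / 0.017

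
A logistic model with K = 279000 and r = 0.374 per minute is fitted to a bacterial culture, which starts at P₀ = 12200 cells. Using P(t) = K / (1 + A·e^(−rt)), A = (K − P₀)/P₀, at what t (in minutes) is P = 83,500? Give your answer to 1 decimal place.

t ≈ 6.0 minutes

A = (279000 − 12200)/12200 = 21.86885
83500 = 279000/(1 + 21.86885·e^(−0.374t)) → 1 + 21.86885·e^(−0.374t) = 3.34132
e^(−0.374t) = 0.107062 → t = ln(9.34041)/0.374 = 2.23435/0.374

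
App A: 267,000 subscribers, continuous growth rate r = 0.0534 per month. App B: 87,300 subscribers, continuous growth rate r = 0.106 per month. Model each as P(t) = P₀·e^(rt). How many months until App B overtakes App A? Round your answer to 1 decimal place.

267000·e^(0.0534t) = 87300·e^(0.106t)
267000/87300 = e^((0.106 − 0.0534)t) → ln(3.05842) = 0.0526·t
t = 1.1179 / 0.0526

t ≈ 21.3 months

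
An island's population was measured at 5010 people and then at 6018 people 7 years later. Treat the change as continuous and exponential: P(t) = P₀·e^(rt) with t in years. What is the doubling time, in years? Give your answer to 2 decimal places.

doubling time ≈ 26.47 years

r = ln(6018/5010) / 7 = ln(1.2012) / 7 ≈ 0.026188 per year
doubling time = ln 2 / |r| = 0.69315 / 0.026188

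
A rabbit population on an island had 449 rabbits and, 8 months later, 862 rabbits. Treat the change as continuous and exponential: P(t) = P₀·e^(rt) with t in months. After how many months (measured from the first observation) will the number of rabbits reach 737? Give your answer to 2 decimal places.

r = ln(862/449) / 8 ≈ 0.081529 per month
t = ln(737/449) / r = 0.49557 / 0.081529 ≈ 6.078

t ≈ 6.08 months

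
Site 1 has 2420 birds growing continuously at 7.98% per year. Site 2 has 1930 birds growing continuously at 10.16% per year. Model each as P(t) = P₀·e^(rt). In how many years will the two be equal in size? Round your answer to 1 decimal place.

t ≈ 10.4 years

2420·e^(0.0798t) = 1930·e^(0.1016t)
2420/1930 = e^((0.1016 − 0.0798)t) → ln(1.25389) = 0.0218·t
t = 0.22625 / 0.0218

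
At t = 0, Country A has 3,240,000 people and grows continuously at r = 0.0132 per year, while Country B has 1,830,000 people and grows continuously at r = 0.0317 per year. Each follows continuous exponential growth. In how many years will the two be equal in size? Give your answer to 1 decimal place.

t ≈ 30.9 years

3240000·e^(0.0132t) = 1830000·e^(0.0317t)
3240000/1830000 = e^((0.0317 − 0.0132)t) → ln(1.77049) = 0.0185·t
t = 0.57126 / 0.0185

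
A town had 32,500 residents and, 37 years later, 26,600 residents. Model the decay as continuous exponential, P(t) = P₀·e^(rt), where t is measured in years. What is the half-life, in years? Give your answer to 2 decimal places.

half-life ≈ 128.02 years

r = ln(26600/32500) / 37 = ln(0.81846) / 37 ≈ -0.005414 per year
half-life = ln 2 / |r| = 0.69315 / 0.005414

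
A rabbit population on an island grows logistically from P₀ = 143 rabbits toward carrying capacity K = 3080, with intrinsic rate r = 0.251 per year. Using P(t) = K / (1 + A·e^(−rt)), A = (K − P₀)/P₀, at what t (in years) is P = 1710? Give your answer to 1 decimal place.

A = (3080 − 143)/143 = 20.53846
1710 = 3080/(1 + 20.53846·e^(−0.251t)) → 1 + 20.53846·e^(−0.251t) = 1.80117
e^(−0.251t) = 0.039008 → t = ln(25.6356)/0.251 = 3.24398/0.251

t ≈ 12.9 years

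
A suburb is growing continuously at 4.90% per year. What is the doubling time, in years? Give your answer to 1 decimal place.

doubling time ≈ 14.1 years

doubling time = ln(2) / |r| = 0.69315 / 0.049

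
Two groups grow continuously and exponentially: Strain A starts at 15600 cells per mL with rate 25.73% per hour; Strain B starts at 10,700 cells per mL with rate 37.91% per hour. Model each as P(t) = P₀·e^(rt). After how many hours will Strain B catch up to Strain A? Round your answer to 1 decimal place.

15600·e^(0.2573t) = 10700·e^(0.3791t)
15600/10700 = e^((0.3791 − 0.2573)t) → ln(1.45794) = 0.1218·t
t = 0.37703 / 0.1218

t ≈ 3.1 hours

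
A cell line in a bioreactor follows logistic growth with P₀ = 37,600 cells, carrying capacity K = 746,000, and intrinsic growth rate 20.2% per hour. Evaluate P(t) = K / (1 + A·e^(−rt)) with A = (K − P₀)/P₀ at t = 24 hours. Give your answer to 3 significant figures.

≈ 650,000 cells

A = (746000 − 37600)/37600 = 18.84043
P(24) = 746000 / (1 + 18.84043·e^(−0.202·24)) = 746000 / (1 + 18.84043·0.007844)
= 746000 / 1.14779 ≈ 649947.37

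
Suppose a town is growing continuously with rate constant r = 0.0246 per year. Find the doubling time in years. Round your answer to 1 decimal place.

doubling time ≈ 28.2 years

doubling time = ln(2) / |r| = 0.69315 / 0.0246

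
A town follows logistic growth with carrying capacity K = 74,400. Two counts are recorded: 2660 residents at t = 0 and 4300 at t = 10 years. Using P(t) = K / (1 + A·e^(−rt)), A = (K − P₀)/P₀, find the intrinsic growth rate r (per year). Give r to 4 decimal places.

r ≈ 0.0503 per year

A = (74400 − 2660)/2660 = 26.96992
4300 = 74400/(1 + 26.96992·e^(−r·10)) → e^(−10r) = (17.30233 − 1)/26.96992 = 0.604463
r = −ln(0.604463)/10 = 0.50341/10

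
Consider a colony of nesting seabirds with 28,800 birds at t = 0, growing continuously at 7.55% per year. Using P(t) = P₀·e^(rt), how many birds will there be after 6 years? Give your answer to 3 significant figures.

≈ 45,300 birds

P(6) = 28800 · e^(0.0755·6) = 28800 · e^(0.453)
= 28800 · 1.57302 ≈ 45303.1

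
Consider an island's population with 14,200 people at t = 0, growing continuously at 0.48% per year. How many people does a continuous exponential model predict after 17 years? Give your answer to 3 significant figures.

P(17) = 14200 · e^(0.0048·17) = 14200 · e^(0.0816)
= 14200 · 1.08502 ≈ 15407.31

≈ 15,400 people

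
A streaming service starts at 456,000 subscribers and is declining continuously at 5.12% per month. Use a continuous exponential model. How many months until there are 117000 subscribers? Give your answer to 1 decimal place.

t ≈ 26.6 months

117000 = 456000 · e^(-0.0512·t)
t = ln(117000/456000) / -0.0512 = ln(0.25658) / -0.0512 = -1.36032 / -0.0512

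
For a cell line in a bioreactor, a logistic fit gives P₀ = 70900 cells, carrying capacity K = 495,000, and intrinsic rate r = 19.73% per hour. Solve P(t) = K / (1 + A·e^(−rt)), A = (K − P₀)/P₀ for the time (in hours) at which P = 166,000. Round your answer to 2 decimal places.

t ≈ 5.60 hours

A = (495000 − 70900)/70900 = 5.98166
166000 = 495000/(1 + 5.98166·e^(−0.1973t)) → 1 + 5.98166·e^(−0.1973t) = 2.98193
e^(−0.1973t) = 0.331334 → t = ln(3.0181)/0.1973 = 1.10463/0.1973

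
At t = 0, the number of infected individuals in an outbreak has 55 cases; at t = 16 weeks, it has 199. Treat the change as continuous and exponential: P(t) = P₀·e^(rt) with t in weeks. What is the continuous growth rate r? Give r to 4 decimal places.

r ≈ 0.0804 per week

199 = 55 · e^(r·16)
e^(16r) = 199/55 = 3.61818
r = ln(3.61818) / 16 = 1.28597 / 16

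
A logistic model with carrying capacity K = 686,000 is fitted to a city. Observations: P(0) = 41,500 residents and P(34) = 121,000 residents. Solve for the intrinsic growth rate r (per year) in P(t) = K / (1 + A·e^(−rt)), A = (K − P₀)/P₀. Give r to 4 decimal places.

A = (686000 − 41500)/41500 = 15.53012
121000 = 686000/(1 + 15.53012·e^(−r·34)) → e^(−34r) = (5.66942 − 1)/15.53012 = 0.300669
r = −ln(0.300669)/34 = 1.20175/34

r ≈ 0.0353 per year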